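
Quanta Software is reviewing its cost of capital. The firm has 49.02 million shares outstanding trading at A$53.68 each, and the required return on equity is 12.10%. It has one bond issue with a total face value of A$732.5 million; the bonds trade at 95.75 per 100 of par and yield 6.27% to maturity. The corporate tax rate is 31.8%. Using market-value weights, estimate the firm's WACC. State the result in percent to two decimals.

Market value of equity E = 53.68 × 49.02m = 2631.3936m. Market value of debt D = 732.5m × 95.75/100 = 701.36875m.
Total capital V = 2631.3936 + 701.36875 = 3332.76235.
Equity: weight = 2631.3936/3332.76235 = 0.7896; cost = 12.1%.
Bonds outstanding: weight = 701.36875/3332.76235 = 0.2104; after-tax cost = 6.27% × (1 − 31.8%) = 4.2761%.
WACC = 0.7896 × 12.1000% + 0.2104 × 4.2761% = 10.4535%.

10.45%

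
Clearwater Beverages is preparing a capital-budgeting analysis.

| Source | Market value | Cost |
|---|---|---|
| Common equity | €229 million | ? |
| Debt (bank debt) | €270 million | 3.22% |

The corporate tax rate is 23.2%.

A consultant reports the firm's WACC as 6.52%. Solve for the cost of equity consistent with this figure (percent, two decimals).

11.29%

Total capital V = 229 + 270 = 499.
Equity weight = 229/499 = 0.4589.
Bank debt weight = 270/499 = 0.5411.
Debt contribution = 0.5411 × 3.22% × (1 − 23.2%) = 1.3381%.
Required equity contribution = 6.52% − 1.3381% = 5.1819%.
Re = 5.1819% / 0.4589 = 11.2916%.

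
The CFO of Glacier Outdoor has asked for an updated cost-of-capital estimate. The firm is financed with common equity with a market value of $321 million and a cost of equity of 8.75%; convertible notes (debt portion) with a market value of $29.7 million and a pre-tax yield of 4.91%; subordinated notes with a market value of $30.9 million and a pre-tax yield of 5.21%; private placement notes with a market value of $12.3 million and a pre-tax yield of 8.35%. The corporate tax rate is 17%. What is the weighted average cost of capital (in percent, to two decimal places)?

7.99%

Total capital V = 321 + 29.7 + 30.9 + 12.3 = 393.9.
Equity: weight = 321/393.9 = 0.8149; cost = 8.75%.
Convertible notes (debt portion): weight = 29.7/393.9 = 0.0754; after-tax cost = 4.91% × (1 − 17%) = 4.0753%.
Subordinated notes: weight = 30.9/393.9 = 0.0784; after-tax cost = 5.21% × (1 − 17%) = 4.3243%.
Private placement notes: weight = 12.3/393.9 = 0.0312; after-tax cost = 8.35% × (1 − 17%) = 6.9305%.
WACC = 0.8149 × 8.7500% + 0.0754 × 4.0753% + 0.0784 × 4.3243% + 0.0312 × 6.9305% = 7.9935%.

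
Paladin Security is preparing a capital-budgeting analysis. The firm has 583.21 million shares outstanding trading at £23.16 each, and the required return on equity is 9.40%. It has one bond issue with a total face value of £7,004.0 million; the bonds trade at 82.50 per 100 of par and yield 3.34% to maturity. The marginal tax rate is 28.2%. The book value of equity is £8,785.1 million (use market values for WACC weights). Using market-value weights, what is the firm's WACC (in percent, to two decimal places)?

7.30%

Market value of equity E = 23.16 × 583.21m = 13507.1436m. Market value of debt D = 7004m × 82.5/100 = 5778.3m.
Total capital V = 13507.1436 + 5778.3 = 19285.4436.
Equity: weight = 13507.1436/19285.4436 = 0.7004; cost = 9.4%.
Bonds outstanding: weight = 5778.3/19285.4436 = 0.2996; after-tax cost = 3.34% × (1 − 28.2%) = 2.3981%.
WACC = 0.7004 × 9.4000% + 0.2996 × 2.3981% = 7.3021%.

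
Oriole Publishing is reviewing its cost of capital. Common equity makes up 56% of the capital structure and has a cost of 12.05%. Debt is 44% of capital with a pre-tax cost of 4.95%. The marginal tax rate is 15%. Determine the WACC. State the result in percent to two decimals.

8.60%

After-tax cost of debt = 4.95% × (1 − 15%) = 4.2075%.
WACC = 0.560 × 12.0500% + 0.440 × 4.2075% = 8.5993%.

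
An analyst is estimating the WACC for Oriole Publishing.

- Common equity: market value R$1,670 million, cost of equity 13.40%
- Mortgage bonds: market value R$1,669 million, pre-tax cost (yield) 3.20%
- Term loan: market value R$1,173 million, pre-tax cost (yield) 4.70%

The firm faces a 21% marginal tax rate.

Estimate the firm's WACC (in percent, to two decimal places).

Total capital V = 1670 + 1669 + 1173 = 4512.
Equity: weight = 1670/4512 = 0.3701; cost = 13.4%.
Mortgage bonds: weight = 1669/4512 = 0.3699; after-tax cost = 3.2% × (1 − 21%) = 2.5280%.
Term loan: weight = 1173/4512 = 0.2600; after-tax cost = 4.7% × (1 − 21%) = 3.7130%.
WACC = 0.3701 × 13.4000% + 0.3699 × 2.5280% + 0.2600 × 3.7130% = 6.8601%.

6.86%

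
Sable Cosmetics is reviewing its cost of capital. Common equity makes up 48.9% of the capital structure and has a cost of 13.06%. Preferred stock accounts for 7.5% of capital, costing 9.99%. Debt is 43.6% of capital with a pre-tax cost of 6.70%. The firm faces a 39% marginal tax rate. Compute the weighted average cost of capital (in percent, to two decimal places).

8.92%

After-tax cost of debt = 6.7% × (1 − 39%) = 4.0870%.
WACC = 0.489 × 13.0600% + 0.075 × 9.9900% + 0.436 × 4.0870% = 8.9175%.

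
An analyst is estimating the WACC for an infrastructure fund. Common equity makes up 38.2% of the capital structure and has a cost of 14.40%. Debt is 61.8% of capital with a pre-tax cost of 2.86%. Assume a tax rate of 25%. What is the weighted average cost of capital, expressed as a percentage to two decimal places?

After-tax cost of debt = 2.86% × (1 − 25%) = 2.1450%.
WACC = 0.382 × 14.4000% + 0.618 × 2.1450% = 6.8264%.

6.83%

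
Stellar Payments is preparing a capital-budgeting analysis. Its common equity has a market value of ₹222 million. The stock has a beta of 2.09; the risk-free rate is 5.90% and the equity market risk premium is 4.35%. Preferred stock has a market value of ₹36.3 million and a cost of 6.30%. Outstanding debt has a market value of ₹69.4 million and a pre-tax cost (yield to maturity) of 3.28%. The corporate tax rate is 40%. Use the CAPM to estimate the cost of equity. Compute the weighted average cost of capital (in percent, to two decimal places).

Cost of equity via CAPM: Re = 5.9% + 2.09 × 4.35% = 14.9915%.
Total capital V = 222 + 36.3 + 69.4 = 327.7.
Equity: weight = 222/327.7 = 0.6774; cost = 14.9915%.
Preferred: weight = 36.3/327.7 = 0.1108; cost = 6.3%.
Debt: weight = 69.4/327.7 = 0.2118; after-tax cost = 3.28% × (1 − 40%) = 1.9680%.
WACC = 0.6774 × 14.9915% + 0.1108 × 6.3000% + 0.2118 × 1.9680% = 11.2706%.

11.27%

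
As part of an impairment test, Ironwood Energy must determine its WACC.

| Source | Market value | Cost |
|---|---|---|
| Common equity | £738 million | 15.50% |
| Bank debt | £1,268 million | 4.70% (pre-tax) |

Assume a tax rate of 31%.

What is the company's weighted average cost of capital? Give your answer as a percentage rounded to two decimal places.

7.75%

Total capital V = 738 + 1268 = 2006.
Equity: weight = 738/2006 = 0.3679; cost = 15.5%.
Bank debt: weight = 1268/2006 = 0.6321; after-tax cost = 4.7% × (1 − 31%) = 3.2430%.
WACC = 0.3679 × 15.5000% + 0.6321 × 3.2430% = 7.7523%.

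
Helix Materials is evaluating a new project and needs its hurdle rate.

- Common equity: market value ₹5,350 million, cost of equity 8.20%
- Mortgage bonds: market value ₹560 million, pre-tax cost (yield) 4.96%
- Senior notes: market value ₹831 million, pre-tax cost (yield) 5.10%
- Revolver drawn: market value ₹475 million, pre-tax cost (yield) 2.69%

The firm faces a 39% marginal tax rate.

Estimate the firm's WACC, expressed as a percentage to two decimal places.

Total capital V = 5350 + 560 + 831 + 475 = 7216.
Equity: weight = 5350/7216 = 0.7414; cost = 8.2%.
Mortgage bonds: weight = 560/7216 = 0.0776; after-tax cost = 4.96% × (1 − 39%) = 3.0256%.
Senior notes: weight = 831/7216 = 0.1152; after-tax cost = 5.1% × (1 − 39%) = 3.1110%.
Revolver drawn: weight = 475/7216 = 0.0658; after-tax cost = 2.69% × (1 − 39%) = 1.6409%.
WACC = 0.7414 × 8.2000% + 0.0776 × 3.0256% + 0.1152 × 3.1110% + 0.0658 × 1.6409% = 6.7806%.

6.78%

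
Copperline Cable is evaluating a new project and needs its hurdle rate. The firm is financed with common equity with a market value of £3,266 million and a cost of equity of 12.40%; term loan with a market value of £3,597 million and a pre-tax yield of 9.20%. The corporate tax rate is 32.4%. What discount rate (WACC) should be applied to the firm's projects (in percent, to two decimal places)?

Total capital V = 3266 + 3597 = 6863.
Equity: weight = 3266/6863 = 0.4759; cost = 12.4%.
Term loan: weight = 3597/6863 = 0.5241; after-tax cost = 9.2% × (1 − 32.4%) = 6.2192%.
WACC = 0.4759 × 12.4000% + 0.5241 × 6.2192% = 9.1606%.

9.16%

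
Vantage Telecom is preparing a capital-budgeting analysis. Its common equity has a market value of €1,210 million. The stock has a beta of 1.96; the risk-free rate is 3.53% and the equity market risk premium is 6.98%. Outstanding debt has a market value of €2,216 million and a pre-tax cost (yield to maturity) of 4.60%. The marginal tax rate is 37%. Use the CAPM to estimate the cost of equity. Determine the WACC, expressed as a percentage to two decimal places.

Cost of equity via CAPM: Re = 3.53% + 1.96 × 6.98% = 17.2108%.
Total capital V = 1210 + 2216 = 3426.
Equity: weight = 1210/3426 = 0.3532; cost = 17.2108%.
Debt: weight = 2216/3426 = 0.6468; after-tax cost = 4.6% × (1 − 37%) = 2.8980%.
WACC = 0.3532 × 17.2108% + 0.6468 × 2.8980% = 7.9530%.

7.95%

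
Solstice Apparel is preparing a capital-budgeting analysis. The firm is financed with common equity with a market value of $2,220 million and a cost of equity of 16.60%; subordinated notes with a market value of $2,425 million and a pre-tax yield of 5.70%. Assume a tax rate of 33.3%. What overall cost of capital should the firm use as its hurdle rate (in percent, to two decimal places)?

9.92%

Total capital V = 2220 + 2425 = 4645.
Equity: weight = 2220/4645 = 0.4779; cost = 16.6%.
Subordinated notes: weight = 2425/4645 = 0.5221; after-tax cost = 5.7% × (1 − 33.3%) = 3.8019%.
WACC = 0.4779 × 16.6000% + 0.5221 × 3.8019% = 9.9185%.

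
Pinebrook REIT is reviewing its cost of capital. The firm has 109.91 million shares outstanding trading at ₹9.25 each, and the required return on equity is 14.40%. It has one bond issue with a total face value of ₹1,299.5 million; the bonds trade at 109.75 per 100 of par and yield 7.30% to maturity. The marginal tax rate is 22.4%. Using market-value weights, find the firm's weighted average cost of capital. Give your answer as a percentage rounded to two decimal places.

Market value of equity E = 9.25 × 109.91m = 1016.6675m. Market value of debt D = 1299.5m × 109.75/100 = 1426.20125m.
Total capital V = 1016.6675 + 1426.20125 = 2442.86875.
Equity: weight = 1016.6675/2442.86875 = 0.4162; cost = 14.4%.
Bonds outstanding: weight = 1426.20125/2442.86875 = 0.5838; after-tax cost = 7.3% × (1 − 22.4%) = 5.6648%.
WACC = 0.4162 × 14.4000% + 0.5838 × 5.6648% = 9.3002%.

9.30%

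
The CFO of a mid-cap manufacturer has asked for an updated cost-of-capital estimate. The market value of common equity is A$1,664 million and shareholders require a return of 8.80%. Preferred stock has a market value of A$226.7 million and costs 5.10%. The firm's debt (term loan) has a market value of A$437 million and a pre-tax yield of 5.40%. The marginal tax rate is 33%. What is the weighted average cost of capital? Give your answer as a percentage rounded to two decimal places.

Total capital V = 1664 + 226.7 + 437 = 2327.7.
Equity: weight = 1664/2327.7 = 0.7149; cost = 8.8%.
Preferred: weight = 226.7/2327.7 = 0.0974; cost = 5.1%.
Term loan: weight = 437/2327.7 = 0.1877; after-tax cost = 5.4% × (1 − 33%) = 3.6180%.
WACC = 0.7149 × 8.8000% + 0.0974 × 5.1000% + 0.1877 × 3.6180% = 7.4668%.

7.47%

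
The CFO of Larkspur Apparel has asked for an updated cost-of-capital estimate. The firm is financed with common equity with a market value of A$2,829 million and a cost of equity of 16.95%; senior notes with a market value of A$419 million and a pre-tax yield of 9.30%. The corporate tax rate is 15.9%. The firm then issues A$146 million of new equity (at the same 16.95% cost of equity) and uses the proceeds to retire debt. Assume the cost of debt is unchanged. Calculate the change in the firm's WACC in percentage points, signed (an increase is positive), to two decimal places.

+0.41 pp

Current WACC:
Total capital V = 2829 + 419 = 3248.
Equity: weight = 2829/3248 = 0.8710; cost = 16.95%.
Senior notes: weight = 419/3248 = 0.1290; after-tax cost = 9.3% × (1 − 15.9%) = 7.8213%.
WACC = 0.8710 × 16.9500% + 0.1290 × 7.8213% = 15.7724%.
After the change:
Total capital V = 2975 + 273 = 3248.
Equity: weight = 2975/3248 = 0.9159; cost = 16.95%.
Senior notes: weight = 273/3248 = 0.0841; after-tax cost = 9.3% × (1 − 15.9%) = 7.8213%.
WACC = 0.9159 × 16.9500% + 0.0841 × 7.8213% = 16.1827%.
Change in WACC = 16.1827% − 15.7724% = 0.4103 pp.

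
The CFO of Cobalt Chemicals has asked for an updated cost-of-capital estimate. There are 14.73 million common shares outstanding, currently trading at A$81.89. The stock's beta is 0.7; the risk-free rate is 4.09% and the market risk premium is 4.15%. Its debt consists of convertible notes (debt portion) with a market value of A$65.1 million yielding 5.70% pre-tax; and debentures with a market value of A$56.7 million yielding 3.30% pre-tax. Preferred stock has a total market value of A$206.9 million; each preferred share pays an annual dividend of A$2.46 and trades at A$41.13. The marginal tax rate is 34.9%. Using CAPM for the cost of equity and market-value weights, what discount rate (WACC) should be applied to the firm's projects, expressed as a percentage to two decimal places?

Cost of equity via CAPM: Re = 4.09% + 0.7 × 4.15% = 6.9950%.
Cost of preferred: Rp = 2.46 / 41.13 = 5.9810%.
Market value of equity E = 81.89 × 14.73m = 1206.2397m.
Total capital V = 1206.2397 + 206.9 + 65.1 + 56.7 = 1534.9397.
Equity: weight = 1206.2397/1534.9397 = 0.7859; cost = 6.995%.
Preferred: weight = 206.9/1534.9397 = 0.1348; cost = 5.981%.
Convertible notes (debt portion): weight = 65.1/1534.9397 = 0.0424; after-tax cost = 5.7% × (1 − 34.9%) = 3.7107%.
Debentures: weight = 56.7/1534.9397 = 0.0369; after-tax cost = 3.3% × (1 − 34.9%) = 2.1483%.
WACC = 0.7859 × 6.9950% + 0.1348 × 5.9810% + 0.0424 × 3.7107% + 0.0369 × 2.1483% = 6.5400%.

6.54%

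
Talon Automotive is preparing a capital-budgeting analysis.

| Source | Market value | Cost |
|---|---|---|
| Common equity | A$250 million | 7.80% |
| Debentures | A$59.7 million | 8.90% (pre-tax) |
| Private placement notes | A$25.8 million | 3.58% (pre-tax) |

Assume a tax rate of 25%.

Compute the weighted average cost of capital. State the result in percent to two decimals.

Total capital V = 250 + 59.7 + 25.8 = 335.5.
Equity: weight = 250/335.5 = 0.7452; cost = 7.8%.
Debentures: weight = 59.7/335.5 = 0.1779; after-tax cost = 8.9% × (1 − 25%) = 6.6750%.
Private placement notes: weight = 25.8/335.5 = 0.0769; after-tax cost = 3.58% × (1 − 25%) = 2.6850%.
WACC = 0.7452 × 7.8000% + 0.1779 × 6.6750% + 0.0769 × 2.6850% = 7.2065%.

7.21%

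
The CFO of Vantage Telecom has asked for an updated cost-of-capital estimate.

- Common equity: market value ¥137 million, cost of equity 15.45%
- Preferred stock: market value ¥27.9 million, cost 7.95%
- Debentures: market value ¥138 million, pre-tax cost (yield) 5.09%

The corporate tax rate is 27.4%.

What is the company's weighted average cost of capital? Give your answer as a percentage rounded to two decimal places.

9.40%

Total capital V = 137 + 27.9 + 138 = 302.9.
Equity: weight = 137/302.9 = 0.4523; cost = 15.45%.
Preferred: weight = 27.9/302.9 = 0.0921; cost = 7.95%.
Debentures: weight = 138/302.9 = 0.4556; after-tax cost = 5.09% × (1 − 27.4%) = 3.6953%.
WACC = 0.4523 × 15.4500% + 0.0921 × 7.9500% + 0.4556 × 3.6953% = 9.4038%.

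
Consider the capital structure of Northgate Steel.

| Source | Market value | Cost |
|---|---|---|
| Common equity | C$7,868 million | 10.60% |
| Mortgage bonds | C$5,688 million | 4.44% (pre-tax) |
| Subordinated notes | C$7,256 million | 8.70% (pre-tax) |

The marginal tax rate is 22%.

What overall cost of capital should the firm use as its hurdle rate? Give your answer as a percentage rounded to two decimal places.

7.32%

Total capital V = 7868 + 5688 + 7256 = 20812.
Equity: weight = 7868/20812 = 0.3781; cost = 10.6%.
Mortgage bonds: weight = 5688/20812 = 0.2733; after-tax cost = 4.44% × (1 − 22%) = 3.4632%.
Subordinated notes: weight = 7256/20812 = 0.3486; after-tax cost = 8.7% × (1 − 22%) = 6.7860%.
WACC = 0.3781 × 10.6000% + 0.2733 × 3.4632% + 0.3486 × 6.7860% = 7.3198%.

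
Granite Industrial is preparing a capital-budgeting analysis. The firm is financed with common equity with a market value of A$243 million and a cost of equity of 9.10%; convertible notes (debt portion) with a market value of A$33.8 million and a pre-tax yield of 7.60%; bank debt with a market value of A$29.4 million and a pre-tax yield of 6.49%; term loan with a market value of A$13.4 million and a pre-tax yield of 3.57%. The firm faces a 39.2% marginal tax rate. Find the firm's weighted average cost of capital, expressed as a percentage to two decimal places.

7.86%

Total capital V = 243 + 33.8 + 29.4 + 13.4 = 319.6.
Equity: weight = 243/319.6 = 0.7603; cost = 9.1%.
Convertible notes (debt portion): weight = 33.8/319.6 = 0.1058; after-tax cost = 7.6% × (1 − 39.2%) = 4.6208%.
Bank debt: weight = 29.4/319.6 = 0.0920; after-tax cost = 6.49% × (1 − 39.2%) = 3.9459%.
Term loan: weight = 13.4/319.6 = 0.0419; after-tax cost = 3.57% × (1 − 39.2%) = 2.1706%.
WACC = 0.7603 × 9.1000% + 0.1058 × 4.6208% + 0.0920 × 3.9459% + 0.0419 × 2.1706% = 7.8616%.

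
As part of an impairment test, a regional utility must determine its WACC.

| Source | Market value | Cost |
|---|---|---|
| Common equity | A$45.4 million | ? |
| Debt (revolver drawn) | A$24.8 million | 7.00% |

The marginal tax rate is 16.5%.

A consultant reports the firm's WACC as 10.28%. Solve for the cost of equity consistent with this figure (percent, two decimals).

12.70%

Total capital V = 45.4 + 24.8 = 70.2.
Equity weight = 45.4/70.2 = 0.6467.
Revolver drawn weight = 24.8/70.2 = 0.3533.
Debt contribution = 0.3533 × 7% × (1 − 16.5%) = 2.0649%.
Required equity contribution = 10.28% − 2.0649% = 8.2151%.
Re = 8.2151% / 0.6467 = 12.7026%.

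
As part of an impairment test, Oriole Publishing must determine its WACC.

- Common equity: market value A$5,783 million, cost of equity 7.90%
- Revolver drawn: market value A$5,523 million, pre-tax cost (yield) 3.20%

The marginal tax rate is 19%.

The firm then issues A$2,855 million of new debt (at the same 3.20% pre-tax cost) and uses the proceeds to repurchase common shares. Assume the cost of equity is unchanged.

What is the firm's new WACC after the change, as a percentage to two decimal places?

After the change:
Total capital V = 2928 + 8378 = 11306.
Equity: weight = 2928/11306 = 0.2590; cost = 7.9%.
Revolver drawn: weight = 8378/11306 = 0.7410; after-tax cost = 3.2% × (1 − 19%) = 2.5920%.
WACC = 0.2590 × 7.9000% + 0.7410 × 2.5920% = 3.9667%.

3.97%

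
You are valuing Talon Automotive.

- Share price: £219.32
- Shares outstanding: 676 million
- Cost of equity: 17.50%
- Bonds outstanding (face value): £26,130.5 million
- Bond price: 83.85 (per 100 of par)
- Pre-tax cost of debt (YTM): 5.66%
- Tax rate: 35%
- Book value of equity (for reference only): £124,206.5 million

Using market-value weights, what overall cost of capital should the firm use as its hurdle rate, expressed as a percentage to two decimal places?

Market value of equity E = 219.32 × 676m = 148260.32m. Market value of debt D = 26130.5m × 83.85/100 = 21910.42425m.
Total capital V = 148260.32 + 21910.42425 = 170170.74425.
Equity: weight = 148260.32/170170.74425 = 0.8712; cost = 17.5%.
Bonds outstanding: weight = 21910.42425/170170.74425 = 0.1288; after-tax cost = 5.66% × (1 − 35%) = 3.6790%.
WACC = 0.8712 × 17.5000% + 0.1288 × 3.6790% = 15.7205%.

15.72%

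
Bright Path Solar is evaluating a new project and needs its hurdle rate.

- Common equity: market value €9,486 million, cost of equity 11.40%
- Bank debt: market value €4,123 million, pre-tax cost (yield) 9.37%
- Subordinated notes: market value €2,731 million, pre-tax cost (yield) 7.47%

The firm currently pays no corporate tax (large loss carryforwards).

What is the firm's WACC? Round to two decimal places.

Total capital V = 9486 + 4123 + 2731 = 16340.
Equity: weight = 9486/16340 = 0.5805; cost = 11.4%.
Bank debt: weight = 4123/16340 = 0.2523; after-tax cost = 9.37% × (1 − 0%) = 9.3700%.
Subordinated notes: weight = 2731/16340 = 0.1671; after-tax cost = 7.47% × (1 − 0%) = 7.4700%.
WACC = 0.5805 × 11.4000% + 0.2523 × 9.3700% + 0.1671 × 7.4700% = 10.2309%.

10.23%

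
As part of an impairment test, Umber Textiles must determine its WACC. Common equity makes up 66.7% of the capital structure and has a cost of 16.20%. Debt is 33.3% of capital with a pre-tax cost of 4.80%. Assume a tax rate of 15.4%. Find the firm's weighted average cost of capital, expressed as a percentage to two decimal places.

12.16%

After-tax cost of debt = 4.8% × (1 − 15.4%) = 4.0608%.
WACC = 0.667 × 16.2000% + 0.333 × 4.0608% = 12.1576%.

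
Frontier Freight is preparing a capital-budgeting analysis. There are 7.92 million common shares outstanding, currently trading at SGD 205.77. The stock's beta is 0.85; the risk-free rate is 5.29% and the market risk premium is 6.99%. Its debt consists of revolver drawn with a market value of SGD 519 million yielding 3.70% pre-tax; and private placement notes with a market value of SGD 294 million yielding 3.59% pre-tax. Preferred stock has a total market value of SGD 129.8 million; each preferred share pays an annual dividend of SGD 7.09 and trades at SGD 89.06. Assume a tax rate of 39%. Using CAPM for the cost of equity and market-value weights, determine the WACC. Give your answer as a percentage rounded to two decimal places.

8.22%

Cost of equity via CAPM: Re = 5.29% + 0.85 × 6.99% = 11.2315%.
Cost of preferred: Rp = 7.09 / 89.06 = 7.9609%.
Market value of equity E = 205.77 × 7.92m = 1629.6984m.
Total capital V = 1629.6984 + 129.8 + 519 + 294 = 2572.4984.
Equity: weight = 1629.6984/2572.4984 = 0.6335; cost = 11.2315%.
Preferred: weight = 129.8/2572.4984 = 0.0505; cost = 7.9609%.
Revolver drawn: weight = 519/2572.4984 = 0.2017; after-tax cost = 3.7% × (1 − 39%) = 2.2570%.
Private placement notes: weight = 294/2572.4984 = 0.1143; after-tax cost = 3.59% × (1 − 39%) = 2.1899%.
WACC = 0.6335 × 11.2315% + 0.0505 × 7.9609% + 0.2017 × 2.2570% + 0.1143 × 2.1899% = 8.2225%.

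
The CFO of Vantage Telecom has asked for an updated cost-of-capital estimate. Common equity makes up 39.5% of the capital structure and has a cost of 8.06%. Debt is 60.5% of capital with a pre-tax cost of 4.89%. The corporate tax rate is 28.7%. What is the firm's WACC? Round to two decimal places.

After-tax cost of debt = 4.89% × (1 − 28.7%) = 3.4866%.
WACC = 0.395 × 8.0600% + 0.605 × 3.4866% = 5.2931%.

5.29%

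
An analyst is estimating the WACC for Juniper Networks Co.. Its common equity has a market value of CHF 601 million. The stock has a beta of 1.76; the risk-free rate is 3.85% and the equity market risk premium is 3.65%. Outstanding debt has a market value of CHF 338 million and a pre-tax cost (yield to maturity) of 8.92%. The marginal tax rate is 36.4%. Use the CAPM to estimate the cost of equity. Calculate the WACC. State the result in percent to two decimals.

8.62%

Cost of equity via CAPM: Re = 3.85% + 1.76 × 3.65% = 10.2740%.
Total capital V = 601 + 338 = 939.
Equity: weight = 601/939 = 0.6400; cost = 10.274%.
Debt: weight = 338/939 = 0.3600; after-tax cost = 8.92% × (1 − 36.4%) = 5.6731%.
WACC = 0.6400 × 10.2740% + 0.3600 × 5.6731% = 8.6179%.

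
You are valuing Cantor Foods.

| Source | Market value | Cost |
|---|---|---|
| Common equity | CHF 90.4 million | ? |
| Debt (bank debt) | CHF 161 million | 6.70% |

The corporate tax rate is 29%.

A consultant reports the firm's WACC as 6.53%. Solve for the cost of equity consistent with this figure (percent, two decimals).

Total capital V = 90.4 + 161 = 251.4.
Equity weight = 90.4/251.4 = 0.3596.
Bank debt weight = 161/251.4 = 0.6404.
Debt contribution = 0.6404 × 6.7% × (1 − 29%) = 3.0464%.
Required equity contribution = 6.53% − 3.0464% = 3.4836%.
Re = 3.4836% / 0.3596 = 9.6877%.

9.69%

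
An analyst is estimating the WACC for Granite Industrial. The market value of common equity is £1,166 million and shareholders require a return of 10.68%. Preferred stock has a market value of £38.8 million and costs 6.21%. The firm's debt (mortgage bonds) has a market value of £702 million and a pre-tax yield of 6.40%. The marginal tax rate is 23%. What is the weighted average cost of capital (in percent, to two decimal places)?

8.47%

Total capital V = 1166 + 38.8 + 702 = 1906.8.
Equity: weight = 1166/1906.8 = 0.6115; cost = 10.68%.
Preferred: weight = 38.8/1906.8 = 0.0203; cost = 6.21%.
Mortgage bonds: weight = 702/1906.8 = 0.3682; after-tax cost = 6.4% × (1 − 23%) = 4.9280%.
WACC = 0.6115 × 10.6800% + 0.0203 × 6.2100% + 0.3682 × 4.9280% = 8.4714%.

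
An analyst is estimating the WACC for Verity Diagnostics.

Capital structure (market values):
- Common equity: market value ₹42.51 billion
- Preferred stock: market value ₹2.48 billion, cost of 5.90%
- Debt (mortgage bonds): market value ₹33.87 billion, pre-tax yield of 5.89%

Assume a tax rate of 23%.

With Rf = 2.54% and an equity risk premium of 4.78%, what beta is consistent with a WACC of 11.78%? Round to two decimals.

Total capital V = 42.51 + 2.48 + 33.87 = 78.86.
Equity weight = 42.51/78.86 = 0.5391.
Preferred weight = 2.48/78.86 = 0.0314.
Mortgage bonds weight = 33.87/78.86 = 0.4295.
Debt contribution = 0.4295 × 5.89% × (1 − 23%) = 1.9479%.
Preferred contribution = 0.0314 × 5.9% = 0.1855%.
Required equity contribution = 11.78% − 2.1334% = 9.6466%  ⇒  Re = 17.8953%.
CAPM: 17.8953% = 2.54% + β × 4.78%  ⇒  β = 3.2124.

3.21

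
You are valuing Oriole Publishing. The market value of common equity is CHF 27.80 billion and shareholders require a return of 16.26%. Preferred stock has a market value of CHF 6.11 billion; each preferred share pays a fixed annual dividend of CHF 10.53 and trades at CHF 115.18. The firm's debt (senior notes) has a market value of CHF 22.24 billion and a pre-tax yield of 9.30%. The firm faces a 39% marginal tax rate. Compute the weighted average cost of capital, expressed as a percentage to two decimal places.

Cost of preferred: Rp = 10.53 / 115.18 = 9.1422%.
Total capital V = 27.8 + 6.11 + 22.24 = 56.15.
Equity: weight = 27.8/56.15 = 0.4951; cost = 16.26%.
Preferred: weight = 6.11/56.15 = 0.1088; cost = 9.1422%.
Senior notes: weight = 22.24/56.15 = 0.3961; after-tax cost = 9.3% × (1 − 39%) = 5.6730%.
WACC = 0.4951 × 16.2600% + 0.1088 × 9.1422% + 0.3961 × 5.6730% = 11.2922%.

11.29%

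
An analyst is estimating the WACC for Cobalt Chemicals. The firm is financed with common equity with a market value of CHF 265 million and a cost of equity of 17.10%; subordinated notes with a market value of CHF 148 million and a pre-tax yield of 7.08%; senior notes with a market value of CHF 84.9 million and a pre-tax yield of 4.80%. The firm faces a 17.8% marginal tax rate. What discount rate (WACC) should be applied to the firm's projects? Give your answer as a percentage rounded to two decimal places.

Total capital V = 265 + 148 + 84.9 = 497.9.
Equity: weight = 265/497.9 = 0.5322; cost = 17.1%.
Subordinated notes: weight = 148/497.9 = 0.2972; after-tax cost = 7.08% × (1 − 17.8%) = 5.8198%.
Senior notes: weight = 84.9/497.9 = 0.1705; after-tax cost = 4.8% × (1 − 17.8%) = 3.9456%.
WACC = 0.5322 × 17.1000% + 0.2972 × 5.8198% + 0.1705 × 3.9456% = 11.5039%.

11.50%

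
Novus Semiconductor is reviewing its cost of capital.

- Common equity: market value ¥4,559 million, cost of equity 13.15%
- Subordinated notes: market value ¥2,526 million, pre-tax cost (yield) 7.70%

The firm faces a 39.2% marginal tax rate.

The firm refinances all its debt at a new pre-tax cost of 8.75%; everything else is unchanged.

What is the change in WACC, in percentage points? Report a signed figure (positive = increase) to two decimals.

+0.23 pp

Current WACC:
Total capital V = 4559 + 2526 = 7085.
Equity: weight = 4559/7085 = 0.6435; cost = 13.15%.
Subordinated notes: weight = 2526/7085 = 0.3565; after-tax cost = 7.7% × (1 − 39.2%) = 4.6816%.
WACC = 0.6435 × 13.1500% + 0.3565 × 4.6816% = 10.1308%.
After the change:
Total capital V = 4559 + 2526 = 7085.
Equity: weight = 4559/7085 = 0.6435; cost = 13.15%.
Subordinated notes: weight = 2526/7085 = 0.3565; after-tax cost = 8.75% × (1 − 39.2%) = 5.3200%.
WACC = 0.6435 × 13.1500% + 0.3565 × 5.3200% = 10.3584%.
Change in WACC = 10.3584% − 10.1308% = 0.2276 pp.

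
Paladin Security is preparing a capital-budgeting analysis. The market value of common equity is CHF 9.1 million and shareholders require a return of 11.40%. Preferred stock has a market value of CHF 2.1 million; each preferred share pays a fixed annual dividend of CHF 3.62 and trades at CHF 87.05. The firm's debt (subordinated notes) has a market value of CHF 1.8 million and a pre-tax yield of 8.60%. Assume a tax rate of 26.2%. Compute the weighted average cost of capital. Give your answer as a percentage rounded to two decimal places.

9.53%

Cost of preferred: Rp = 3.62 / 87.05 = 4.1585%.
Total capital V = 9.1 + 2.1 + 1.8 = 13.
Equity: weight = 9.1/13 = 0.7000; cost = 11.4%.
Preferred: weight = 2.1/13 = 0.1615; cost = 4.1585%.
Subordinated notes: weight = 1.8/13 = 0.1385; after-tax cost = 8.6% × (1 − 26.2%) = 6.3468%.
WACC = 0.7000 × 11.4000% + 0.1615 × 4.1585% + 0.1385 × 6.3468% = 9.5305%.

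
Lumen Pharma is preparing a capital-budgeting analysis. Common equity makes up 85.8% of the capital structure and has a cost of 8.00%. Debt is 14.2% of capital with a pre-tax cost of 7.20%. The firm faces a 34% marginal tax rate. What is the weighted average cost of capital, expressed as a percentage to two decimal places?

7.54%

After-tax cost of debt = 7.2% × (1 − 34%) = 4.7520%.
WACC = 0.858 × 8.0000% + 0.142 × 4.7520% = 7.5388%.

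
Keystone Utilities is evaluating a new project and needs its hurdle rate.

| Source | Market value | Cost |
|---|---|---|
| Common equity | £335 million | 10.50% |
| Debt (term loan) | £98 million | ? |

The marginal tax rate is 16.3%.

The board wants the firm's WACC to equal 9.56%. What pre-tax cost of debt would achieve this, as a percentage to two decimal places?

Total capital V = 335 + 98 = 433.
Equity weight = 335/433 = 0.7737.
Term loan weight = 98/433 = 0.2263.
Equity contribution = 0.7737 × 10.5% = 8.1236%.
Remaining for debt = 9.56% − 8.1236% = 1.4364%.
Rd × (1 − 16.3%) × 0.2263 = 1.4364%  ⇒  Rd = 7.5827%.

7.58%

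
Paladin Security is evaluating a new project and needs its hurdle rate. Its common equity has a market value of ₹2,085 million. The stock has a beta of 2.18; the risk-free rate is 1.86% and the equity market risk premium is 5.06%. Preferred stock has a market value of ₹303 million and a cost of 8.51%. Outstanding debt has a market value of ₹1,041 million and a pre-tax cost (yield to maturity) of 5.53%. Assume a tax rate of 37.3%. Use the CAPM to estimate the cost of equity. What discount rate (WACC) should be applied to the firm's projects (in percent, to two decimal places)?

Cost of equity via CAPM: Re = 1.86% + 2.18 × 5.06% = 12.8908%.
Total capital V = 2085 + 303 + 1041 = 3429.
Equity: weight = 2085/3429 = 0.6080; cost = 12.8908%.
Preferred: weight = 303/3429 = 0.0884; cost = 8.51%.
Debt: weight = 1041/3429 = 0.3036; after-tax cost = 5.53% × (1 − 37.3%) = 3.4673%.
WACC = 0.6080 × 12.8908% + 0.0884 × 8.5100% + 0.3036 × 3.4673% = 9.6428%.

9.64%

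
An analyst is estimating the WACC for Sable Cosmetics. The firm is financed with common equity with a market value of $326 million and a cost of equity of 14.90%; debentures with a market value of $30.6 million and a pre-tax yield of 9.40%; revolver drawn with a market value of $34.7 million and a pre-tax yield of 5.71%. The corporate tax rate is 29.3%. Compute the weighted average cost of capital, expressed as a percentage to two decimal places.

Total capital V = 326 + 30.6 + 34.7 = 391.3.
Equity: weight = 326/391.3 = 0.8331; cost = 14.9%.
Debentures: weight = 30.6/391.3 = 0.0782; after-tax cost = 9.4% × (1 − 29.3%) = 6.6458%.
Revolver drawn: weight = 34.7/391.3 = 0.0887; after-tax cost = 5.71% × (1 − 29.3%) = 4.0370%.
WACC = 0.8331 × 14.9000% + 0.0782 × 6.6458% + 0.0887 × 4.0370% = 13.2912%.

13.29%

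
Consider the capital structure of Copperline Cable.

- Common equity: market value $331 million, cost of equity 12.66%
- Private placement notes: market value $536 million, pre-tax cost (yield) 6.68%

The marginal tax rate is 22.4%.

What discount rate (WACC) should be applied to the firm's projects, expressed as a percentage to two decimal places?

Total capital V = 331 + 536 = 867.
Equity: weight = 331/867 = 0.3818; cost = 12.66%.
Private placement notes: weight = 536/867 = 0.6182; after-tax cost = 6.68% × (1 − 22.4%) = 5.1837%.
WACC = 0.3818 × 12.6600% + 0.6182 × 5.1837% = 8.0380%.

8.04%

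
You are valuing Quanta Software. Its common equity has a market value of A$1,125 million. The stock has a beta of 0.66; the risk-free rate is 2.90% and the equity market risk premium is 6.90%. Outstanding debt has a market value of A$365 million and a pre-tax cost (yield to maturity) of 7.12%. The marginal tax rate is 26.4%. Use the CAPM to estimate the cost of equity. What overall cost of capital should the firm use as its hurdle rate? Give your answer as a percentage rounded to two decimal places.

Cost of equity via CAPM: Re = 2.9% + 0.66 × 6.9% = 7.4540%.
Total capital V = 1125 + 365 = 1490.
Equity: weight = 1125/1490 = 0.7550; cost = 7.454%.
Debt: weight = 365/1490 = 0.2450; after-tax cost = 7.12% × (1 − 26.4%) = 5.2403%.
WACC = 0.7550 × 7.4540% + 0.2450 × 5.2403% = 6.9117%.

6.91%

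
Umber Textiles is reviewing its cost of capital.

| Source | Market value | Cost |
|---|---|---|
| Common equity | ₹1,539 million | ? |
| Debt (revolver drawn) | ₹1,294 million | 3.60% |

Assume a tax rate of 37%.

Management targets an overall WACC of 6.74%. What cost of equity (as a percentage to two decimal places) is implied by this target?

10.50%

Total capital V = 1539 + 1294 = 2833.
Equity weight = 1539/2833 = 0.5432.
Revolver drawn weight = 1294/2833 = 0.4568.
Debt contribution = 0.4568 × 3.6% × (1 − 37%) = 1.0359%.
Required equity contribution = 6.74% − 1.0359% = 5.7041%.
Re = 5.7041% / 0.5432 = 10.5001%.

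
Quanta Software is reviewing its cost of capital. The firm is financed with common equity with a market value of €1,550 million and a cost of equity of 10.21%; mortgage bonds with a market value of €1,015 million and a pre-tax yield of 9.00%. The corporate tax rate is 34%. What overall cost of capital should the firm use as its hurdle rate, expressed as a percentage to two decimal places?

Total capital V = 1550 + 1015 = 2565.
Equity: weight = 1550/2565 = 0.6043; cost = 10.21%.
Mortgage bonds: weight = 1015/2565 = 0.3957; after-tax cost = 9% × (1 − 34%) = 5.9400%.
WACC = 0.6043 × 10.2100% + 0.3957 × 5.9400% = 8.5203%.

8.52%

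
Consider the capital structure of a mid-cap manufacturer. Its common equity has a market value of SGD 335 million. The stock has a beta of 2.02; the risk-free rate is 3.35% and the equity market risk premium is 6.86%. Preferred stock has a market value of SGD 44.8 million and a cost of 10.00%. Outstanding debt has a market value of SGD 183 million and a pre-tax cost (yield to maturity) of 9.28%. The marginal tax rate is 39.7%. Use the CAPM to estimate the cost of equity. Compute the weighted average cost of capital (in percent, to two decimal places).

12.86%

Cost of equity via CAPM: Re = 3.35% + 2.02 × 6.86% = 17.2072%.
Total capital V = 335 + 44.8 + 183 = 562.8.
Equity: weight = 335/562.8 = 0.5952; cost = 17.2072%.
Preferred: weight = 44.8/562.8 = 0.0796; cost = 10%.
Debt: weight = 183/562.8 = 0.3252; after-tax cost = 9.28% × (1 − 39.7%) = 5.5958%.
WACC = 0.5952 × 17.2072% + 0.0796 × 10.0000% + 0.3252 × 5.5958% = 12.8579%.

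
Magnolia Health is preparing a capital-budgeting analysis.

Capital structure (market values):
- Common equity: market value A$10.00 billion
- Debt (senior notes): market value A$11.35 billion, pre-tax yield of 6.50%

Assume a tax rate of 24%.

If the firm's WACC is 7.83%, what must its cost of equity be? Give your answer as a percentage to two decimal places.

Total capital V = 10 + 11.35 = 21.35.
Equity weight = 10/21.35 = 0.4684.
Senior notes weight = 11.35/21.35 = 0.5316.
Debt contribution = 0.5316 × 6.5% × (1 − 24%) = 2.6262%.
Required equity contribution = 7.83% − 2.6262% = 5.2038%.
Re = 5.2038% / 0.4684 = 11.1102%.

11.11%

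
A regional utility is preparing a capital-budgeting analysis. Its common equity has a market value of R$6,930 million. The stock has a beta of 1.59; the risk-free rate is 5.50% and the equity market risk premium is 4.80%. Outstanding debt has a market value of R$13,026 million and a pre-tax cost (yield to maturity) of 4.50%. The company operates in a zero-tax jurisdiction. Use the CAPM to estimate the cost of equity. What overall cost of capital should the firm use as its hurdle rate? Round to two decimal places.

7.50%

Cost of equity via CAPM: Re = 5.5% + 1.59 × 4.8% = 13.1320%.
Total capital V = 6930 + 13026 = 19956.
Equity: weight = 6930/19956 = 0.3473; cost = 13.132%.
Debt: weight = 13026/19956 = 0.6527; after-tax cost = 4.5% × (1 − 0%) = 4.5000%.
WACC = 0.3473 × 13.1320% + 0.6527 × 4.5000% = 7.4976%.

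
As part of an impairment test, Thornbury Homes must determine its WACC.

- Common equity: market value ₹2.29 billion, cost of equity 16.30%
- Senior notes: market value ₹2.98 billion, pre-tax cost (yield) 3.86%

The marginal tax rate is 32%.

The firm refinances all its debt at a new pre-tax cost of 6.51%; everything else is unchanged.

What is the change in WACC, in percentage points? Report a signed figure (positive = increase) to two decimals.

+1.02 pp

Current WACC:
Total capital V = 2.29 + 2.98 = 5.27.
Equity: weight = 2.29/5.27 = 0.4345; cost = 16.3%.
Senior notes: weight = 2.98/5.27 = 0.5655; after-tax cost = 3.86% × (1 − 32%) = 2.6248%.
WACC = 0.4345 × 16.3000% + 0.5655 × 2.6248% = 8.5672%.
After the change:
Total capital V = 2.29 + 2.98 = 5.27.
Equity: weight = 2.29/5.27 = 0.4345; cost = 16.3%.
Senior notes: weight = 2.98/5.27 = 0.5655; after-tax cost = 6.51% × (1 − 32%) = 4.4268%.
WACC = 0.4345 × 16.3000% + 0.5655 × 4.4268% = 9.5861%.
Change in WACC = 9.5861% − 8.5672% = 1.0190 pp.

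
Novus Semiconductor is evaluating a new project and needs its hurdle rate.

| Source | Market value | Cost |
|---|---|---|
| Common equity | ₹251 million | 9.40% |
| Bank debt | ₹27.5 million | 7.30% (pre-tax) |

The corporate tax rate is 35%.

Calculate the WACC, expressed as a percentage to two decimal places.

Total capital V = 251 + 27.5 = 278.5.
Equity: weight = 251/278.5 = 0.9013; cost = 9.4%.
Bank debt: weight = 27.5/278.5 = 0.0987; after-tax cost = 7.3% × (1 − 35%) = 4.7450%.
WACC = 0.9013 × 9.4000% + 0.0987 × 4.7450% = 8.9404%.

8.94%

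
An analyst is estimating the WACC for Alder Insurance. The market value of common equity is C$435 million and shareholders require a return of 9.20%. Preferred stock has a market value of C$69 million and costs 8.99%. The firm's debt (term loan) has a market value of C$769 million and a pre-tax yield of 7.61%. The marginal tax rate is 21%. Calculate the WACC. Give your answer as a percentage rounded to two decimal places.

Total capital V = 435 + 69 + 769 = 1273.
Equity: weight = 435/1273 = 0.3417; cost = 9.2%.
Preferred: weight = 69/1273 = 0.0542; cost = 8.99%.
Term loan: weight = 769/1273 = 0.6041; after-tax cost = 7.61% × (1 − 21%) = 6.0119%.
WACC = 0.3417 × 9.2000% + 0.0542 × 8.9900% + 0.6041 × 6.0119% = 7.2627%.

7.26%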